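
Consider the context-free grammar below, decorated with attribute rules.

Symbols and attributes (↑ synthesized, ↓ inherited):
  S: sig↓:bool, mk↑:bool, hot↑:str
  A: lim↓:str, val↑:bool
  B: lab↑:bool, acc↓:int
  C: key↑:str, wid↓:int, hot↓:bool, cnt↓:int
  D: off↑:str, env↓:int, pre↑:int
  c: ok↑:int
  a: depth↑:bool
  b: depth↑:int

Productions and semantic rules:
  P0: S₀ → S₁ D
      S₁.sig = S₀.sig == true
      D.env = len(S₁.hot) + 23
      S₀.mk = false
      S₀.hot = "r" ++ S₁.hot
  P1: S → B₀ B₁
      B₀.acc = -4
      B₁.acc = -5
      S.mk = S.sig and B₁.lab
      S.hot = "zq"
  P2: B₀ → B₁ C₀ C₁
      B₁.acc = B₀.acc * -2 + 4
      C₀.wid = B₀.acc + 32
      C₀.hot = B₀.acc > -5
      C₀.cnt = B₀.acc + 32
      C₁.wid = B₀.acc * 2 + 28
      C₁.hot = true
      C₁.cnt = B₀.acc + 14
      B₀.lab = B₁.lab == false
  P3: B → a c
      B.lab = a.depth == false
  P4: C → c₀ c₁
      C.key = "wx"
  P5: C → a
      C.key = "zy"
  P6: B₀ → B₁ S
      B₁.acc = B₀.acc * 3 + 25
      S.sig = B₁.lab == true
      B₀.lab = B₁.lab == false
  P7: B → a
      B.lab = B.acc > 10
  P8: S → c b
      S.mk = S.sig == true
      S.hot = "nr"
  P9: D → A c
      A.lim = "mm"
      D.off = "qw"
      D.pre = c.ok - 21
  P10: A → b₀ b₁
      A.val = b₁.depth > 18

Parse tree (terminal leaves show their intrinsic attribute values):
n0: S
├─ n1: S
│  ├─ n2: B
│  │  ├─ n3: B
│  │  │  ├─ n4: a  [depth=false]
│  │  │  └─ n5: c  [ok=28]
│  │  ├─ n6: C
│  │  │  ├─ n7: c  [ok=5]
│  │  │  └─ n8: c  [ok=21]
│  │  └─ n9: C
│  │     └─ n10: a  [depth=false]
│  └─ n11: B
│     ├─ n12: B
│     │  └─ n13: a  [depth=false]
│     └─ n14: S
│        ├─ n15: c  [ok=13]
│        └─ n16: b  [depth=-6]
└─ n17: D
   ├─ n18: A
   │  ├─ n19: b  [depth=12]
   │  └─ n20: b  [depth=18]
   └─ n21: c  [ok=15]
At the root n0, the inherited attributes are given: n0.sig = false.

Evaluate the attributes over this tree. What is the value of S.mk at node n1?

false

1. n0.sig = false  [given at root]
2. n1.sig = false  [S₀.sig == true]
3. n2.acc = -4  [-4]
4. n3.acc = 12  [B₀.acc * -2 + 4]
5. n4.depth = false  [terminal]
6. n5.ok = 28  [terminal]
7. n3.lab = true  [a.depth == false]
8. n6.wid = 28  [B₀.acc + 32]
9. n6.hot = true  [B₀.acc > -5]
10. n6.cnt = 28  [B₀.acc + 32]
11. n7.ok = 5  [terminal]
12. n8.ok = 21  [terminal]
13. n6.key = "wx"  ["wx"]
14. n9.wid = 20  [B₀.acc * 2 + 28]
15. n9.hot = true  [true]
16. n9.cnt = 10  [B₀.acc + 14]
17. n10.depth = false  [terminal]
18. n9.key = "zy"  ["zy"]
19. n2.lab = false  [B₁.lab == false]
20. n11.acc = -5  [-5]
21. n12.acc = 10  [B₀.acc * 3 + 25]
22. n13.depth = false  [terminal]
23. n12.lab = false  [B.acc > 10]
24. n14.sig = false  [B₁.lab == true]
25. n15.ok = 13  [terminal]
26. n16.depth = -6  [terminal]
27. n14.mk = false  [S.sig == true]
28. n14.hot = "nr"  ["nr"]
29. n11.lab = true  [B₁.lab == false]
30. n1.mk = false  [S.sig and B₁.lab]
31. n1.hot = "zq"  ["zq"]
32. n17.env = 25  [len(S₁.hot) + 23]
33. n18.lim = "mm"  ["mm"]
34. n19.depth = 12  [terminal]
35. n20.depth = 18  [terminal]
36. n18.val = false  [b₁.depth > 18]
37. n21.ok = 15  [terminal]
38. n17.off = "qw"  ["qw"]
39. n17.pre = -6  [c.ok - 21]
40. n0.mk = false  [false]
41. n0.hot = "rzq"  ["r" ++ S₁.hot]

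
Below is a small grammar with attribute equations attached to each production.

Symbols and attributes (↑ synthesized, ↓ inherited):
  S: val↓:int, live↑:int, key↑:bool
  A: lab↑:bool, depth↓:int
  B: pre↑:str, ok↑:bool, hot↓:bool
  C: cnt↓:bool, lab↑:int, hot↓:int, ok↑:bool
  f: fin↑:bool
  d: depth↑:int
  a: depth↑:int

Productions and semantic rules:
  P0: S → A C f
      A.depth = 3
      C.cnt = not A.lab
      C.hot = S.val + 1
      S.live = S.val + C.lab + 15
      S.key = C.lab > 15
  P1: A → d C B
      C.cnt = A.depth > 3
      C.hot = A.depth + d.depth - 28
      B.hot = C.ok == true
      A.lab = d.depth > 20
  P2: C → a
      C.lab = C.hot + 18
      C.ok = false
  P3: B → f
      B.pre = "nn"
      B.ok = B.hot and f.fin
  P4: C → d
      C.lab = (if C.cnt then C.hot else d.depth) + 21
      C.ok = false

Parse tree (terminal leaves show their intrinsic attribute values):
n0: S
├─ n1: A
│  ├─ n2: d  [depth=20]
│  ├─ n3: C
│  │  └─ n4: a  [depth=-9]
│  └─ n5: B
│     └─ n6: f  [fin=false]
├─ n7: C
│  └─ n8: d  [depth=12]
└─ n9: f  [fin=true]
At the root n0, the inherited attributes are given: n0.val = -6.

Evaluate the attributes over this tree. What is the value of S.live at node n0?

25

1. n0.val = -6  [given at root]
2. n1.depth = 3  [3]
3. n2.depth = 20  [terminal]
4. n3.cnt = false  [A.depth > 3]
5. n3.hot = -5  [A.depth + d.depth - 28]
6. n4.depth = -9  [terminal]
7. n3.lab = 13  [C.hot + 18]
8. n3.ok = false  [false]
9. n5.hot = false  [C.ok == true]
10. n6.fin = false  [terminal]
11. n5.pre = "nn"  ["nn"]
12. n5.ok = false  [B.hot and f.fin]
13. n1.lab = false  [d.depth > 20]
14. n7.cnt = true  [not A.lab]
15. n7.hot = -5  [S.val + 1]
16. n8.depth = 12  [terminal]
17. n7.lab = 16  [(if C.cnt then C.hot else d.depth) + 21]
18. n7.ok = false  [false]
19. n9.fin = true  [terminal]
20. n0.live = 25  [S.val + C.lab + 15]
21. n0.key = true  [C.lab > 15]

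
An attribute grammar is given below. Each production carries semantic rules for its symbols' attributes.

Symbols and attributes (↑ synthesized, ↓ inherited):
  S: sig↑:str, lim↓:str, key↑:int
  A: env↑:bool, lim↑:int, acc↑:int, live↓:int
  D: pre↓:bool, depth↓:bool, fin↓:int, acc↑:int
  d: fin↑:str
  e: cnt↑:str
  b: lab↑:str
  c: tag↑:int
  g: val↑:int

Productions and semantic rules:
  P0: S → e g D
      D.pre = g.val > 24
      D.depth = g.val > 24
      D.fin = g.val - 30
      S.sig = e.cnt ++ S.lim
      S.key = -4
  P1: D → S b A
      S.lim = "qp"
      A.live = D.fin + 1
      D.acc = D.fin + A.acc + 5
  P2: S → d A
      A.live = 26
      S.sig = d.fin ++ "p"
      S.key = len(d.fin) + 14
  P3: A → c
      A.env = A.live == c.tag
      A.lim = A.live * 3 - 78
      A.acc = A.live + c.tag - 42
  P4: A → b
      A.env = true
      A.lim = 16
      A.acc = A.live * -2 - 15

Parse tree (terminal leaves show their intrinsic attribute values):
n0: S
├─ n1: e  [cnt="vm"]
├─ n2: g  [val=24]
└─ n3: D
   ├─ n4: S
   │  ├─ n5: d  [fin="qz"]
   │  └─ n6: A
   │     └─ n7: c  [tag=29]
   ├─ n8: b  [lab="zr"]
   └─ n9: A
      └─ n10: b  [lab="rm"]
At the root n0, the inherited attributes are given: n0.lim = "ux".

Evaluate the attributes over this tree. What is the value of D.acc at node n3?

-6

1. n0.lim = "ux"  [given at root]
2. n1.cnt = "vm"  [terminal]
3. n2.val = 24  [terminal]
4. n3.pre = false  [g.val > 24]
5. n3.depth = false  [g.val > 24]
6. n3.fin = -6  [g.val - 30]
7. n4.lim = "qp"  ["qp"]
8. n5.fin = "qz"  [terminal]
9. n6.live = 26  [26]
10. n7.tag = 29  [terminal]
11. n6.env = false  [A.live == c.tag]
12. n6.lim = 0  [A.live * 3 - 78]
13. n6.acc = 13  [A.live + c.tag - 42]
14. n4.sig = "qzp"  [d.fin ++ "p"]
15. n4.key = 16  [len(d.fin) + 14]
16. n8.lab = "zr"  [terminal]
17. n9.live = -5  [D.fin + 1]
18. n10.lab = "rm"  [terminal]
19. n9.env = true  [true]
20. n9.lim = 16  [16]
21. n9.acc = -5  [A.live * -2 - 15]
22. n3.acc = -6  [D.fin + A.acc + 5]
23. n0.sig = "vmux"  [e.cnt ++ S.lim]
24. n0.key = -4  [-4]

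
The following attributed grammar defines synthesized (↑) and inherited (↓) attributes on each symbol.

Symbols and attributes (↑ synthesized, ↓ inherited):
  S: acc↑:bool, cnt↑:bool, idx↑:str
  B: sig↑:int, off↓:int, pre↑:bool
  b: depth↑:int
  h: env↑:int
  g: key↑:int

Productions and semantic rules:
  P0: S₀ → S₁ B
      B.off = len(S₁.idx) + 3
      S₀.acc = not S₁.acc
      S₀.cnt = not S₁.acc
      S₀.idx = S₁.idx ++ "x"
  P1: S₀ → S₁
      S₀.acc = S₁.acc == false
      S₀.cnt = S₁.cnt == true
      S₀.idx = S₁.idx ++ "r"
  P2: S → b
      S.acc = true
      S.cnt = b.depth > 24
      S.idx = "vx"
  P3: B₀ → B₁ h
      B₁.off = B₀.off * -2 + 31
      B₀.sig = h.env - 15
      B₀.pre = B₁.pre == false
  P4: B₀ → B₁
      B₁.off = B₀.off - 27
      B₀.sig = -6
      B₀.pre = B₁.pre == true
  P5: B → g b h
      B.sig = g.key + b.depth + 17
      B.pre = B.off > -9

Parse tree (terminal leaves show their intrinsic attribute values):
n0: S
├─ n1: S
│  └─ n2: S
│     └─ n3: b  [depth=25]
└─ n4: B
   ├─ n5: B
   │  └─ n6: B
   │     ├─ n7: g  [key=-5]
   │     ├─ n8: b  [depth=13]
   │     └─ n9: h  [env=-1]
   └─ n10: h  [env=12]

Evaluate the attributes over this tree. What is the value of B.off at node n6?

-8

1. n3.depth = 25  [terminal]
2. n2.acc = true  [true]
3. n2.cnt = true  [b.depth > 24]
4. n2.idx = "vx"  ["vx"]
5. n1.acc = false  [S₁.acc == false]
6. n1.cnt = true  [S₁.cnt == true]
7. n1.idx = "vxr"  [S₁.idx ++ "r"]
8. n4.off = 6  [len(S₁.idx) + 3]
9. n5.off = 19  [B₀.off * -2 + 31]
10. n6.off = -8  [B₀.off - 27]
11. n7.key = -5  [terminal]
12. n8.depth = 13  [terminal]
13. n9.env = -1  [terminal]
14. n6.sig = 25  [g.key + b.depth + 17]
15. n6.pre = true  [B.off > -9]
16. n5.sig = -6  [-6]
17. n5.pre = true  [B₁.pre == true]
18. n10.env = 12  [terminal]
19. n4.sig = -3  [h.env - 15]
20. n4.pre = false  [B₁.pre == false]
21. n0.acc = true  [not S₁.acc]
22. n0.cnt = true  [not S₁.acc]
23. n0.idx = "vxrx"  [S₁.idx ++ "x"]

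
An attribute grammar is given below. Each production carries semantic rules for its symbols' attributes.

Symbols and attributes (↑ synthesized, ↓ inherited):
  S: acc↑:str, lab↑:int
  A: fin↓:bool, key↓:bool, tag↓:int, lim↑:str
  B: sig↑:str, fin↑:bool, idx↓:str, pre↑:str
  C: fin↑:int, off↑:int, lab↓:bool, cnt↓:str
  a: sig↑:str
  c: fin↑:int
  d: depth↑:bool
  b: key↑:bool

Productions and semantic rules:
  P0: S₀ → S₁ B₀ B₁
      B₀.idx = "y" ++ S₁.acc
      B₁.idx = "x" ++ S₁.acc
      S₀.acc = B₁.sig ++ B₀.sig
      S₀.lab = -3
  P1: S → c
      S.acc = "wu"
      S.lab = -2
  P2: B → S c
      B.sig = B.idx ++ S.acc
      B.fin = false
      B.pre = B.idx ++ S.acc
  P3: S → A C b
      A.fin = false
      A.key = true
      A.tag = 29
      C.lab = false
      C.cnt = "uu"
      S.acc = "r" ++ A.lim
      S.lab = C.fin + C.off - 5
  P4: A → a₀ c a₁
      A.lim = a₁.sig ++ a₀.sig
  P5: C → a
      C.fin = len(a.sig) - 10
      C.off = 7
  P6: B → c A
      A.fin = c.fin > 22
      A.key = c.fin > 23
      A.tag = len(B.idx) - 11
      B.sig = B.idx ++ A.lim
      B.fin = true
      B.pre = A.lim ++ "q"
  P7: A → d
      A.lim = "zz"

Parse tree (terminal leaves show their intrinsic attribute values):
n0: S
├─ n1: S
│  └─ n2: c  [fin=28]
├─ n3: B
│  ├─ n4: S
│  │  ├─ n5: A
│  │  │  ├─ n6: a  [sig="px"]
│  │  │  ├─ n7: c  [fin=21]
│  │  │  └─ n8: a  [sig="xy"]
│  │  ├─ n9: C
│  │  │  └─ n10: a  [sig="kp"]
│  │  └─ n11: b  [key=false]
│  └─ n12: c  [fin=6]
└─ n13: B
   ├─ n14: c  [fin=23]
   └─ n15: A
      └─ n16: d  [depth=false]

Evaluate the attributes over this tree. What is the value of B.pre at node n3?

"ywurxypx"

1. n2.fin = 28  [terminal]
2. n1.acc = "wu"  ["wu"]
3. n1.lab = -2  [-2]
4. n3.idx = "ywu"  ["y" ++ S₁.acc]
5. n5.fin = false  [false]
6. n5.key = true  [true]
7. n5.tag = 29  [29]
8. n6.sig = "px"  [terminal]
9. n7.fin = 21  [terminal]
10. n8.sig = "xy"  [terminal]
11. n5.lim = "xypx"  [a₁.sig ++ a₀.sig]
12. n9.lab = false  [false]
13. n9.cnt = "uu"  ["uu"]
14. n10.sig = "kp"  [terminal]
15. n9.fin = -8  [len(a.sig) - 10]
16. n9.off = 7  [7]
17. n11.key = false  [terminal]
18. n4.acc = "rxypx"  ["r" ++ A.lim]
19. n4.lab = -6  [C.fin + C.off - 5]
20. n12.fin = 6  [terminal]
21. n3.sig = "ywurxypx"  [B.idx ++ S.acc]
22. n3.fin = false  [false]
23. n3.pre = "ywurxypx"  [B.idx ++ S.acc]
24. n13.idx = "xwu"  ["x" ++ S₁.acc]
25. n14.fin = 23  [terminal]
26. n15.fin = true  [c.fin > 22]
27. n15.key = false  [c.fin > 23]
28. n15.tag = -8  [len(B.idx) - 11]
29. n16.depth = false  [terminal]
30. n15.lim = "zz"  ["zz"]
31. n13.sig = "xwuzz"  [B.idx ++ A.lim]
32. n13.fin = true  [true]
33. n13.pre = "zzq"  [A.lim ++ "q"]
34. n0.acc = "xwuzzywurxypx"  [B₁.sig ++ B₀.sig]
35. n0.lab = -3  [-3]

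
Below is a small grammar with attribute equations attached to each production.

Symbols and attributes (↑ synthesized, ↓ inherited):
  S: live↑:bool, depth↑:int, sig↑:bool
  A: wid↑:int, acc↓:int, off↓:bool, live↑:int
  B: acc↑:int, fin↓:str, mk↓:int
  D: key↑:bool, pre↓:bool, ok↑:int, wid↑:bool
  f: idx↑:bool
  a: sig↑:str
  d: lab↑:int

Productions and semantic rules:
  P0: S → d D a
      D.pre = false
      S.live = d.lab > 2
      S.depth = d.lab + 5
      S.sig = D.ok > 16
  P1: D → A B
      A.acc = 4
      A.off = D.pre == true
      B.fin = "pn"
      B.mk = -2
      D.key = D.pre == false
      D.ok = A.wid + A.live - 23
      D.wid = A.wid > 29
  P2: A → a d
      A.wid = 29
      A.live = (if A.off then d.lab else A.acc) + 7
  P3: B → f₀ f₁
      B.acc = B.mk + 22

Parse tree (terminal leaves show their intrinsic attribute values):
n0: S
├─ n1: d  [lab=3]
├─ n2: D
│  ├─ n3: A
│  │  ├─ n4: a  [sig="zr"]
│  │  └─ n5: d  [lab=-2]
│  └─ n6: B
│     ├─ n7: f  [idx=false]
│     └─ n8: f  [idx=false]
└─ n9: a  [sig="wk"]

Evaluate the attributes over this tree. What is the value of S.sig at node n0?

1. n1.lab = 3  [terminal]
2. n2.pre = false  [false]
3. n3.acc = 4  [4]
4. n3.off = false  [D.pre == true]
5. n4.sig = "zr"  [terminal]
6. n5.lab = -2  [terminal]
7. n3.wid = 29  [29]
8. n3.live = 11  [(if A.off then d.lab else A.acc) + 7]
9. n6.fin = "pn"  ["pn"]
10. n6.mk = -2  [-2]
11. n7.idx = false  [terminal]
12. n8.idx = false  [terminal]
13. n6.acc = 20  [B.mk + 22]
14. n2.key = true  [D.pre == false]
15. n2.ok = 17  [A.wid + A.live - 23]
16. n2.wid = false  [A.wid > 29]
17. n9.sig = "wk"  [terminal]
18. n0.live = true  [d.lab > 2]
19. n0.depth = 8  [d.lab + 5]
20. n0.sig = true  [D.ok > 16]

true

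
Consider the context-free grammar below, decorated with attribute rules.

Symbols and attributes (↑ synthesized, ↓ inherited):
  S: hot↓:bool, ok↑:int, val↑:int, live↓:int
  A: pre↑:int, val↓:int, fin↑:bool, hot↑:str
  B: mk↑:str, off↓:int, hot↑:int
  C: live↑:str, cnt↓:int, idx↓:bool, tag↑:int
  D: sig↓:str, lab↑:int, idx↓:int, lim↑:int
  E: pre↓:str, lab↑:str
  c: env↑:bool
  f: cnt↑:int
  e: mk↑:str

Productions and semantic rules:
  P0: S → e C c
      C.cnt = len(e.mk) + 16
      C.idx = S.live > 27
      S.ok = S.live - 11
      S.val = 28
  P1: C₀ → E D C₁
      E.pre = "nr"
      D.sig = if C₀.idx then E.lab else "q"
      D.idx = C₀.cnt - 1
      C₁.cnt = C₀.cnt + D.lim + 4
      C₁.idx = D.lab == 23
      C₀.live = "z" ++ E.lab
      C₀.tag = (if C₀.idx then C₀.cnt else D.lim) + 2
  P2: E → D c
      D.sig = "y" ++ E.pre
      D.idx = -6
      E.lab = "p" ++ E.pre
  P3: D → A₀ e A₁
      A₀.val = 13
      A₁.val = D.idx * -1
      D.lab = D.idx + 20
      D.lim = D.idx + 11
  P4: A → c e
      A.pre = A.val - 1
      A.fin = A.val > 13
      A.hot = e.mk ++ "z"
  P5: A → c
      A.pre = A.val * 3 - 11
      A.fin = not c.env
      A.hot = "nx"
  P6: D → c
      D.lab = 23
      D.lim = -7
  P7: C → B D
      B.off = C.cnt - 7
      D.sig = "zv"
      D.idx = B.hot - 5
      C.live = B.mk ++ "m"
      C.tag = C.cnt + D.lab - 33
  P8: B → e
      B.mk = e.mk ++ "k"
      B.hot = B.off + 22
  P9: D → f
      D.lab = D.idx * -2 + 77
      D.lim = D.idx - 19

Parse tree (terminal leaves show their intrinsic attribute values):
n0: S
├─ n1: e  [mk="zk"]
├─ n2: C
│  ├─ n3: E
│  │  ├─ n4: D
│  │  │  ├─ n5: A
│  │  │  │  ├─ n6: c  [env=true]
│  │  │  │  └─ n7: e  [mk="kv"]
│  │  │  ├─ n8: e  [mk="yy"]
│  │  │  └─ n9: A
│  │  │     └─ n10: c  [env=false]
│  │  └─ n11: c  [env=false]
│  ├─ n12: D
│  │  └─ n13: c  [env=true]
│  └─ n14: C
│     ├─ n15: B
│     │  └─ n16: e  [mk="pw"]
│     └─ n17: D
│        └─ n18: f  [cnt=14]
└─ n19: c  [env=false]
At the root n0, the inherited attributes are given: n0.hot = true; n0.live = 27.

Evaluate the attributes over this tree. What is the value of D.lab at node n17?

27

1. n0.hot = true  [given at root]
2. n0.live = 27  [given at root]
3. n1.mk = "zk"  [terminal]
4. n2.cnt = 18  [len(e.mk) + 16]
5. n2.idx = false  [S.live > 27]
6. n3.pre = "nr"  ["nr"]
7. n4.sig = "ynr"  ["y" ++ E.pre]
8. n4.idx = -6  [-6]
9. n5.val = 13  [13]
10. n6.env = true  [terminal]
11. n7.mk = "kv"  [terminal]
12. n5.pre = 12  [A.val - 1]
13. n5.fin = false  [A.val > 13]
14. n5.hot = "kvz"  [e.mk ++ "z"]
15. n8.mk = "yy"  [terminal]
16. n9.val = 6  [D.idx * -1]
17. n10.env = false  [terminal]
18. n9.pre = 7  [A.val * 3 - 11]
19. n9.fin = true  [not c.env]
20. n9.hot = "nx"  ["nx"]
21. n4.lab = 14  [D.idx + 20]
22. n4.lim = 5  [D.idx + 11]
23. n11.env = false  [terminal]
24. n3.lab = "pnr"  ["p" ++ E.pre]
25. n12.sig = "q"  [if C₀.idx then E.lab else "q"]
26. n12.idx = 17  [C₀.cnt - 1]
27. n13.env = true  [terminal]
28. n12.lab = 23  [23]
29. n12.lim = -7  [-7]
30. n14.cnt = 15  [C₀.cnt + D.lim + 4]
31. n14.idx = true  [D.lab == 23]
32. n15.off = 8  [C.cnt - 7]
33. n16.mk = "pw"  [terminal]
34. n15.mk = "pwk"  [e.mk ++ "k"]
35. n15.hot = 30  [B.off + 22]
36. n17.sig = "zv"  ["zv"]
37. n17.idx = 25  [B.hot - 5]
38. n18.cnt = 14  [terminal]
39. n17.lab = 27  [D.idx * -2 + 77]
40. n17.lim = 6  [D.idx - 19]
41. n14.live = "pwkm"  [B.mk ++ "m"]
42. n14.tag = 9  [C.cnt + D.lab - 33]
43. n2.live = "zpnr"  ["z" ++ E.lab]
44. n2.tag = -5  [(if C₀.idx then C₀.cnt else D.lim) + 2]
45. n19.env = false  [terminal]
46. n0.ok = 16  [S.live - 11]
47. n0.val = 28  [28]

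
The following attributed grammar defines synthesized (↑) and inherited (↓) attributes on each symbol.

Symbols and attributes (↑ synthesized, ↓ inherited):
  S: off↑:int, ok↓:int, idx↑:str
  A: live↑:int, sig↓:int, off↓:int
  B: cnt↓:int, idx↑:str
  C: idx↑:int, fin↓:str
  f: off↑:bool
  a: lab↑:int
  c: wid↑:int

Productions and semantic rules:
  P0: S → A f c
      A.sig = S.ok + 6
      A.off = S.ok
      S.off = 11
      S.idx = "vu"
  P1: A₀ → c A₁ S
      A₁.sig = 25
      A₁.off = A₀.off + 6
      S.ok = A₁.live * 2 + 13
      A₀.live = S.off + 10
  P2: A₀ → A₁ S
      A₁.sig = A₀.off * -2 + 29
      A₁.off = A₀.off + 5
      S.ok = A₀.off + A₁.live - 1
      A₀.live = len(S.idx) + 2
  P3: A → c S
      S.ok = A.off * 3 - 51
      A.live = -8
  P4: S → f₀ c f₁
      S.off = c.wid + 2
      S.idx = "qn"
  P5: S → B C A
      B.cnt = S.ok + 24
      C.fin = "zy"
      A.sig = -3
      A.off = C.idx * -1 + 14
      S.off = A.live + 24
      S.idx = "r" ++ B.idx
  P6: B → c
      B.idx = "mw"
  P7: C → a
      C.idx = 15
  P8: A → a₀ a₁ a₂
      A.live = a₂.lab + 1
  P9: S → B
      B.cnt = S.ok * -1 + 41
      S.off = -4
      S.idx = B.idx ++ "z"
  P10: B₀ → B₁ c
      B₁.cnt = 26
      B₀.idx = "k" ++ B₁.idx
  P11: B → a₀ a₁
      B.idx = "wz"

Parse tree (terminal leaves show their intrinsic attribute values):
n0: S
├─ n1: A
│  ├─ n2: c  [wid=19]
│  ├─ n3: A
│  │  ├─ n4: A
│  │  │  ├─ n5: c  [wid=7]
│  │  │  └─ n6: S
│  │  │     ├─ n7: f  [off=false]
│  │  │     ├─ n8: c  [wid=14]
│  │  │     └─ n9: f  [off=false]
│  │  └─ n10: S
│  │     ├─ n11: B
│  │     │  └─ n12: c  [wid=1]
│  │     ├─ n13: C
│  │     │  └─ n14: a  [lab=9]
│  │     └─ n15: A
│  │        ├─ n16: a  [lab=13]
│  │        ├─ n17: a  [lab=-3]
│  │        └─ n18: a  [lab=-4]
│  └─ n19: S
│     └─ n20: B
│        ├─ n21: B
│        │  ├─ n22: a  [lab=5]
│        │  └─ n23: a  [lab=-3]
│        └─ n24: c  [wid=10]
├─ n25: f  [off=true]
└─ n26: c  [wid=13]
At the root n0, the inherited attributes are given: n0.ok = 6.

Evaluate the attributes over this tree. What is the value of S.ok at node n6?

0

1. n0.ok = 6  [given at root]
2. n1.sig = 12  [S.ok + 6]
3. n1.off = 6  [S.ok]
4. n2.wid = 19  [terminal]
5. n3.sig = 25  [25]
6. n3.off = 12  [A₀.off + 6]
7. n4.sig = 5  [A₀.off * -2 + 29]
8. n4.off = 17  [A₀.off + 5]
9. n5.wid = 7  [terminal]
10. n6.ok = 0  [A.off * 3 - 51]
11. n7.off = false  [terminal]
12. n8.wid = 14  [terminal]
13. n9.off = false  [terminal]
14. n6.off = 16  [c.wid + 2]
15. n6.idx = "qn"  ["qn"]
16. n4.live = -8  [-8]
17. n10.ok = 3  [A₀.off + A₁.live - 1]
18. n11.cnt = 27  [S.ok + 24]
19. n12.wid = 1  [terminal]
20. n11.idx = "mw"  ["mw"]
21. n13.fin = "zy"  ["zy"]
22. n14.lab = 9  [terminal]
23. n13.idx = 15  [15]
24. n15.sig = -3  [-3]
25. n15.off = -1  [C.idx * -1 + 14]
26. n16.lab = 13  [terminal]
27. n17.lab = -3  [terminal]
28. n18.lab = -4  [terminal]
29. n15.live = -3  [a₂.lab + 1]
30. n10.off = 21  [A.live + 24]
31. n10.idx = "rmw"  ["r" ++ B.idx]
32. n3.live = 5  [len(S.idx) + 2]
33. n19.ok = 23  [A₁.live * 2 + 13]
34. n20.cnt = 18  [S.ok * -1 + 41]
35. n21.cnt = 26  [26]
36. n22.lab = 5  [terminal]
37. n23.lab = -3  [terminal]
38. n21.idx = "wz"  ["wz"]
39. n24.wid = 10  [terminal]
40. n20.idx = "kwz"  ["k" ++ B₁.idx]
41. n19.off = -4  [-4]
42. n19.idx = "kwzz"  [B.idx ++ "z"]
43. n1.live = 6  [S.off + 10]
44. n25.off = true  [terminal]
45. n26.wid = 13  [terminal]
46. n0.off = 11  [11]
47. n0.idx = "vu"  ["vu"]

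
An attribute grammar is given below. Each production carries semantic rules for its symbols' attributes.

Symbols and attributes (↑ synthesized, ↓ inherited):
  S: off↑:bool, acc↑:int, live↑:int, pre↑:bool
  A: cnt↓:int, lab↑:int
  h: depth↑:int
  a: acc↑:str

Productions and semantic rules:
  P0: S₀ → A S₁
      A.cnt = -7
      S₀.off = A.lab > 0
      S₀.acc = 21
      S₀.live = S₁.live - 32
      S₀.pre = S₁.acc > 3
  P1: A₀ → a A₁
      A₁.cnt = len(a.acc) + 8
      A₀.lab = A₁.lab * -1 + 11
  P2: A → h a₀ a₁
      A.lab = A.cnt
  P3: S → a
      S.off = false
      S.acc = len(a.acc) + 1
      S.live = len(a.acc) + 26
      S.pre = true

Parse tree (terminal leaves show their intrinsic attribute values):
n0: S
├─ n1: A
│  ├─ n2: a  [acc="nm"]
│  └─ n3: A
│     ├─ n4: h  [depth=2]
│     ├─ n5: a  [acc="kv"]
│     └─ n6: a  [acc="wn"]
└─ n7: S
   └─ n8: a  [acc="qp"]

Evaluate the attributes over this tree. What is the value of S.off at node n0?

true

1. n1.cnt = -7  [-7]
2. n2.acc = "nm"  [terminal]
3. n3.cnt = 10  [len(a.acc) + 8]
4. n4.depth = 2  [terminal]
5. n5.acc = "kv"  [terminal]
6. n6.acc = "wn"  [terminal]
7. n3.lab = 10  [A.cnt]
8. n1.lab = 1  [A₁.lab * -1 + 11]
9. n8.acc = "qp"  [terminal]
10. n7.off = false  [false]
11. n7.acc = 3  [len(a.acc) + 1]
12. n7.live = 28  [len(a.acc) + 26]
13. n7.pre = true  [true]
14. n0.off = true  [A.lab > 0]
15. n0.acc = 21  [21]
16. n0.live = -4  [S₁.live - 32]
17. n0.pre = false  [S₁.acc > 3]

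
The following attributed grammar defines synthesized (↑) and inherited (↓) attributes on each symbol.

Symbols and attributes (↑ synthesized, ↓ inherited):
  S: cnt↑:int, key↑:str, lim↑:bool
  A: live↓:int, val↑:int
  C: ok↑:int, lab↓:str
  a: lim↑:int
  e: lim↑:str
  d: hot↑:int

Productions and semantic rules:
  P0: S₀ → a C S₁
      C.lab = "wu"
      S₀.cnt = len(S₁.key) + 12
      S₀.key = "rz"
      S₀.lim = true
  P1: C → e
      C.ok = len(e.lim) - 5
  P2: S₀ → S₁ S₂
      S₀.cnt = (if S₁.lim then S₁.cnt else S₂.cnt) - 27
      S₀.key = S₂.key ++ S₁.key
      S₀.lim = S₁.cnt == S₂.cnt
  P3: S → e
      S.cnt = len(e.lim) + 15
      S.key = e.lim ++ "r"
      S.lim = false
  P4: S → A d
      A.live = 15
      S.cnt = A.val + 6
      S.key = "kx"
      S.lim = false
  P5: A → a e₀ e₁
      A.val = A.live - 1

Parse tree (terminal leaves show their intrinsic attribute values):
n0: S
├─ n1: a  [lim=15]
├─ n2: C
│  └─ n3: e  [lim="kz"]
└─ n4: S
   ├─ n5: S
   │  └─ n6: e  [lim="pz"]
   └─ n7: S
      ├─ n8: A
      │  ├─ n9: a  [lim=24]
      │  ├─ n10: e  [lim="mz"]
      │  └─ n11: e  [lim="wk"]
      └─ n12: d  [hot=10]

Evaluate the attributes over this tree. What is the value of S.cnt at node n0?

1. n1.lim = 15  [terminal]
2. n2.lab = "wu"  ["wu"]
3. n3.lim = "kz"  [terminal]
4. n2.ok = -3  [len(e.lim) - 5]
5. n6.lim = "pz"  [terminal]
6. n5.cnt = 17  [len(e.lim) + 15]
7. n5.key = "pzr"  [e.lim ++ "r"]
8. n5.lim = false  [false]
9. n8.live = 15  [15]
10. n9.lim = 24  [terminal]
11. n10.lim = "mz"  [terminal]
12. n11.lim = "wk"  [terminal]
13. n8.val = 14  [A.live - 1]
14. n12.hot = 10  [terminal]
15. n7.cnt = 20  [A.val + 6]
16. n7.key = "kx"  ["kx"]
17. n7.lim = false  [false]
18. n4.cnt = -7  [(if S₁.lim then S₁.cnt else S₂.cnt) - 27]
19. n4.key = "kxpzr"  [S₂.key ++ S₁.key]
20. n4.lim = false  [S₁.cnt == S₂.cnt]
21. n0.cnt = 17  [len(S₁.key) + 12]
22. n0.key = "rz"  ["rz"]
23. n0.lim = true  [true]

17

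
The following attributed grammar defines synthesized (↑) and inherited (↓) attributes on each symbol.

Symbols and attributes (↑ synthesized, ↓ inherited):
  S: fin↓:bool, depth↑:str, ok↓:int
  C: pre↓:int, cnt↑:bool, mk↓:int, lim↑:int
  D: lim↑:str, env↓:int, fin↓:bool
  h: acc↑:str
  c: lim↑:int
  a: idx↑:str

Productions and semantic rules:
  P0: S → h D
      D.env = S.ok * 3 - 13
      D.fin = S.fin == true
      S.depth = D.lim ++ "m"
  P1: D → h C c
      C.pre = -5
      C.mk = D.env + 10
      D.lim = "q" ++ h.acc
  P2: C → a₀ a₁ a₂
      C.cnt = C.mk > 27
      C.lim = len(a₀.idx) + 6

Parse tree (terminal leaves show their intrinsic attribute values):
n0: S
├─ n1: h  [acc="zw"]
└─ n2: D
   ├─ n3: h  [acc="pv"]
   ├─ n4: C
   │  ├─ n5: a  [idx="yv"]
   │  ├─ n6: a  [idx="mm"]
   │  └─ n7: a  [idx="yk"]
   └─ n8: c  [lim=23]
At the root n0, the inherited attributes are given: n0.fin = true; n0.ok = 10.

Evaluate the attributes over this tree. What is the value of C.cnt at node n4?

false

1. n0.fin = true  [given at root]
2. n0.ok = 10  [given at root]
3. n1.acc = "zw"  [terminal]
4. n2.env = 17  [S.ok * 3 - 13]
5. n2.fin = true  [S.fin == true]
6. n3.acc = "pv"  [terminal]
7. n4.pre = -5  [-5]
8. n4.mk = 27  [D.env + 10]
9. n5.idx = "yv"  [terminal]
10. n6.idx = "mm"  [terminal]
11. n7.idx = "yk"  [terminal]
12. n4.cnt = false  [C.mk > 27]
13. n4.lim = 8  [len(a₀.idx) + 6]
14. n8.lim = 23  [terminal]
15. n2.lim = "qpv"  ["q" ++ h.acc]
16. n0.depth = "qpvm"  [D.lim ++ "m"]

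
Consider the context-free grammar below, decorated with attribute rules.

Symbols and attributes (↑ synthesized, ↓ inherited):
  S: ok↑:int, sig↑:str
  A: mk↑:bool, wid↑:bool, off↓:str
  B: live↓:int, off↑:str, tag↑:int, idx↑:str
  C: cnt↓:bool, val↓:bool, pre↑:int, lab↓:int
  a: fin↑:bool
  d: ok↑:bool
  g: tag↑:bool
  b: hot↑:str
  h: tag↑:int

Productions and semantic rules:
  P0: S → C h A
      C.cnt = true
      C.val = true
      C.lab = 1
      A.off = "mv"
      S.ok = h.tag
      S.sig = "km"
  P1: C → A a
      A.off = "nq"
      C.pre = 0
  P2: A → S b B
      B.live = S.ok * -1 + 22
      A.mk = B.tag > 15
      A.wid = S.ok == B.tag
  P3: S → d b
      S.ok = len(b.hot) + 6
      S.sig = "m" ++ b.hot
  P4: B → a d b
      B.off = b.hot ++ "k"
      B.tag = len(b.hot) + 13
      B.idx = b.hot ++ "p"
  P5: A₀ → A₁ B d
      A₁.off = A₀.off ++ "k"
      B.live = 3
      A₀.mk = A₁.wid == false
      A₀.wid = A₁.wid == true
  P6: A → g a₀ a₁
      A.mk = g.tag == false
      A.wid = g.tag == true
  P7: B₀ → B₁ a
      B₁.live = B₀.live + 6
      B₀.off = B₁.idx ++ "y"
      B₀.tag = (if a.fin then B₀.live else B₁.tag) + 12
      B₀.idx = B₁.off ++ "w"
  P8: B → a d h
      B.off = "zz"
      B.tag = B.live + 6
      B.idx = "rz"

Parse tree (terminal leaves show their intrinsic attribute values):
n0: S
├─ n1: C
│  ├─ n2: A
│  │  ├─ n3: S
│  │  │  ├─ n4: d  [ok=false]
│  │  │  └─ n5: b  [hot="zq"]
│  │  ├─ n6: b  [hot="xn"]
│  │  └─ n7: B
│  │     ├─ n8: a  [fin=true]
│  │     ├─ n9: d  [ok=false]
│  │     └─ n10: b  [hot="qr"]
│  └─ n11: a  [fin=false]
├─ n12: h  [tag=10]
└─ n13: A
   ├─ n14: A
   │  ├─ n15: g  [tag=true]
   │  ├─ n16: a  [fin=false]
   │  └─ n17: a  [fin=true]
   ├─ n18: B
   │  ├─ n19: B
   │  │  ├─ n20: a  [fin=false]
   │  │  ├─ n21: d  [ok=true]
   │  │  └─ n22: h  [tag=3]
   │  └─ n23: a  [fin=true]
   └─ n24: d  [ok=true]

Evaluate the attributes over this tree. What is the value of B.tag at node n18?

1. n1.cnt = true  [true]
2. n1.val = true  [true]
3. n1.lab = 1  [1]
4. n2.off = "nq"  ["nq"]
5. n4.ok = false  [terminal]
6. n5.hot = "zq"  [terminal]
7. n3.ok = 8  [len(b.hot) + 6]
8. n3.sig = "mzq"  ["m" ++ b.hot]
9. n6.hot = "xn"  [terminal]
10. n7.live = 14  [S.ok * -1 + 22]
11. n8.fin = true  [terminal]
12. n9.ok = false  [terminal]
13. n10.hot = "qr"  [terminal]
14. n7.off = "qrk"  [b.hot ++ "k"]
15. n7.tag = 15  [len(b.hot) + 13]
16. n7.idx = "qrp"  [b.hot ++ "p"]
17. n2.mk = false  [B.tag > 15]
18. n2.wid = false  [S.ok == B.tag]
19. n11.fin = false  [terminal]
20. n1.pre = 0  [0]
21. n12.tag = 10  [terminal]
22. n13.off = "mv"  ["mv"]
23. n14.off = "mvk"  [A₀.off ++ "k"]
24. n15.tag = true  [terminal]
25. n16.fin = false  [terminal]
26. n17.fin = true  [terminal]
27. n14.mk = false  [g.tag == false]
28. n14.wid = true  [g.tag == true]
29. n18.live = 3  [3]
30. n19.live = 9  [B₀.live + 6]
31. n20.fin = false  [terminal]
32. n21.ok = true  [terminal]
33. n22.tag = 3  [terminal]
34. n19.off = "zz"  ["zz"]
35. n19.tag = 15  [B.live + 6]
36. n19.idx = "rz"  ["rz"]
37. n23.fin = true  [terminal]
38. n18.off = "rzy"  [B₁.idx ++ "y"]
39. n18.tag = 15  [(if a.fin then B₀.live else B₁.tag) + 12]
40. n18.idx = "zzw"  [B₁.off ++ "w"]
41. n24.ok = true  [terminal]
42. n13.mk = false  [A₁.wid == false]
43. n13.wid = true  [A₁.wid == true]
44. n0.ok = 10  [h.tag]
45. n0.sig = "km"  ["km"]

15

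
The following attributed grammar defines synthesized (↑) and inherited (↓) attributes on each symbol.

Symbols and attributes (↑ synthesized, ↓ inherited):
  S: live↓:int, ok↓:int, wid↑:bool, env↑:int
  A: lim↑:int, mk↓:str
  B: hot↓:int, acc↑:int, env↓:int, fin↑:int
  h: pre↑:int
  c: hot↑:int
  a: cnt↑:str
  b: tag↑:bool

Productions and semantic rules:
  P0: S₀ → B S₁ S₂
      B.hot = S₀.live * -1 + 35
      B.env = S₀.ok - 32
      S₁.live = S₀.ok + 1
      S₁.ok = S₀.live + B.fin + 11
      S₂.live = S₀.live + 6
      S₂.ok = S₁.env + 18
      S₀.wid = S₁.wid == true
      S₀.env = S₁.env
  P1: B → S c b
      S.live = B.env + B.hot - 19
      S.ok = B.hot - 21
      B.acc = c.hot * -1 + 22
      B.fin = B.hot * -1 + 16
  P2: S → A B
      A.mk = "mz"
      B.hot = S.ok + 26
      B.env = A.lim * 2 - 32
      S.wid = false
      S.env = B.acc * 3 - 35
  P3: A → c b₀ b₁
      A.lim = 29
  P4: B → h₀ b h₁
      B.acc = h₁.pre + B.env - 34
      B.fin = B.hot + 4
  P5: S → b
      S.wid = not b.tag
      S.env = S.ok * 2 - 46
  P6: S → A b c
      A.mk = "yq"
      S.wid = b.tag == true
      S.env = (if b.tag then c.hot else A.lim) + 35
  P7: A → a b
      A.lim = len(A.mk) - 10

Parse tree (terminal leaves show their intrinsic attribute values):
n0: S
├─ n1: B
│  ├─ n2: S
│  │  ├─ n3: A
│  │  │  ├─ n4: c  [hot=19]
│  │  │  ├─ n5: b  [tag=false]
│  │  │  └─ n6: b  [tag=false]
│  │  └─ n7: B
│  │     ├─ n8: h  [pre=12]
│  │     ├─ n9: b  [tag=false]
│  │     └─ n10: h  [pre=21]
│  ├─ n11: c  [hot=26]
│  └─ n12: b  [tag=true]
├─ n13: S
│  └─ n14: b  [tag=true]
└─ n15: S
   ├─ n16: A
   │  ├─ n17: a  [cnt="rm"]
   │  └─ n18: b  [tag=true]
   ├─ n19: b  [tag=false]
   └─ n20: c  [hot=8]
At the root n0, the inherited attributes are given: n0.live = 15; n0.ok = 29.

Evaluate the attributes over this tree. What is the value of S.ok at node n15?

1. n0.live = 15  [given at root]
2. n0.ok = 29  [given at root]
3. n1.hot = 20  [S₀.live * -1 + 35]
4. n1.env = -3  [S₀.ok - 32]
5. n2.live = -2  [B.env + B.hot - 19]
6. n2.ok = -1  [B.hot - 21]
7. n3.mk = "mz"  ["mz"]
8. n4.hot = 19  [terminal]
9. n5.tag = false  [terminal]
10. n6.tag = false  [terminal]
11. n3.lim = 29  [29]
12. n7.hot = 25  [S.ok + 26]
13. n7.env = 26  [A.lim * 2 - 32]
14. n8.pre = 12  [terminal]
15. n9.tag = false  [terminal]
16. n10.pre = 21  [terminal]
17. n7.acc = 13  [h₁.pre + B.env - 34]
18. n7.fin = 29  [B.hot + 4]
19. n2.wid = false  [false]
20. n2.env = 4  [B.acc * 3 - 35]
21. n11.hot = 26  [terminal]
22. n12.tag = true  [terminal]
23. n1.acc = -4  [c.hot * -1 + 22]
24. n1.fin = -4  [B.hot * -1 + 16]
25. n13.live = 30  [S₀.ok + 1]
26. n13.ok = 22  [S₀.live + B.fin + 11]
27. n14.tag = true  [terminal]
28. n13.wid = false  [not b.tag]
29. n13.env = -2  [S.ok * 2 - 46]
30. n15.live = 21  [S₀.live + 6]
31. n15.ok = 16  [S₁.env + 18]
32. n16.mk = "yq"  ["yq"]
33. n17.cnt = "rm"  [terminal]
34. n18.tag = true  [terminal]
35. n16.lim = -8  [len(A.mk) - 10]
36. n19.tag = false  [terminal]
37. n20.hot = 8  [terminal]
38. n15.wid = false  [b.tag == true]
39. n15.env = 27  [(if b.tag then c.hot else A.lim) + 35]
40. n0.wid = false  [S₁.wid == true]
41. n0.env = -2  [S₁.env]

16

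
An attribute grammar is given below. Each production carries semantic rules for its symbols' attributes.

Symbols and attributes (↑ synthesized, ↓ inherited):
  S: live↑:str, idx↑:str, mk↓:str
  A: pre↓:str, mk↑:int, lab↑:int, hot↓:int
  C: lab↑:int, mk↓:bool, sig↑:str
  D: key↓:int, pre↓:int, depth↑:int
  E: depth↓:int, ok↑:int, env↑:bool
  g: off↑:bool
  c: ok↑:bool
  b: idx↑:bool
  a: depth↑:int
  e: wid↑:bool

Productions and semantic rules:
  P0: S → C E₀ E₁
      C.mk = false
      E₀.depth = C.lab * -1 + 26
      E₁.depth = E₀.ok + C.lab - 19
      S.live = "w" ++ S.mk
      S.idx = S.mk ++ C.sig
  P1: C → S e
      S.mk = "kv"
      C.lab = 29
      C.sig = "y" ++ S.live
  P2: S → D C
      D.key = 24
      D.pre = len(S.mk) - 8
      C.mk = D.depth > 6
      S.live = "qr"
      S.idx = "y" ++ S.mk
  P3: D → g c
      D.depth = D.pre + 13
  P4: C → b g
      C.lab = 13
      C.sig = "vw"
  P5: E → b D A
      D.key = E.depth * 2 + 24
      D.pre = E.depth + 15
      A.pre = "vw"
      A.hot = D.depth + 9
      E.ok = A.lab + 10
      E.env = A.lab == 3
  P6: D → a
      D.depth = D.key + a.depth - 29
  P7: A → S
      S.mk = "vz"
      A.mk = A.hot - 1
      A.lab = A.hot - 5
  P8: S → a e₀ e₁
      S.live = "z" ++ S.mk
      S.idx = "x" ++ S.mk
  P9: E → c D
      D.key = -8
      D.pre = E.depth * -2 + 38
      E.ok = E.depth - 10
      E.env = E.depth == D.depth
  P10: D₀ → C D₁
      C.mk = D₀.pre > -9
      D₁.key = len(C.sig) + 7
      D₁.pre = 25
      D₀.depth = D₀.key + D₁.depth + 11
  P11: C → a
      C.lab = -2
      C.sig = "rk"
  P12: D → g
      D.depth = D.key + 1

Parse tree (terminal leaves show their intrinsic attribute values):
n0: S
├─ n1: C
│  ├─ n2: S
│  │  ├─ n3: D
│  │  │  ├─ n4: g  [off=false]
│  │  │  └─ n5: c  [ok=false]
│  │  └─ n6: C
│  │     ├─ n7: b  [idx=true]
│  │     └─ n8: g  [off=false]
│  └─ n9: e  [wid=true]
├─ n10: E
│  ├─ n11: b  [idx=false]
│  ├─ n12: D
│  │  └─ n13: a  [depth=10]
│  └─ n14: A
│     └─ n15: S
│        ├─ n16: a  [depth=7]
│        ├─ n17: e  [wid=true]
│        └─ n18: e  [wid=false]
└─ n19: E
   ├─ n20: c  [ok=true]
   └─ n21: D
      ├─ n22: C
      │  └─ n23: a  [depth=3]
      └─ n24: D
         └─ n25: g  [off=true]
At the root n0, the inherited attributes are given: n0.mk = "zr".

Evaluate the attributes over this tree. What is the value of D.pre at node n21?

1. n0.mk = "zr"  [given at root]
2. n1.mk = false  [false]
3. n2.mk = "kv"  ["kv"]
4. n3.key = 24  [24]
5. n3.pre = -6  [len(S.mk) - 8]
6. n4.off = false  [terminal]
7. n5.ok = false  [terminal]
8. n3.depth = 7  [D.pre + 13]
9. n6.mk = true  [D.depth > 6]
10. n7.idx = true  [terminal]
11. n8.off = false  [terminal]
12. n6.lab = 13  [13]
13. n6.sig = "vw"  ["vw"]
14. n2.live = "qr"  ["qr"]
15. n2.idx = "ykv"  ["y" ++ S.mk]
16. n9.wid = true  [terminal]
17. n1.lab = 29  [29]
18. n1.sig = "yqr"  ["y" ++ S.live]
19. n10.depth = -3  [C.lab * -1 + 26]
20. n11.idx = false  [terminal]
21. n12.key = 18  [E.depth * 2 + 24]
22. n12.pre = 12  [E.depth + 15]
23. n13.depth = 10  [terminal]
24. n12.depth = -1  [D.key + a.depth - 29]
25. n14.pre = "vw"  ["vw"]
26. n14.hot = 8  [D.depth + 9]
27. n15.mk = "vz"  ["vz"]
28. n16.depth = 7  [terminal]
29. n17.wid = true  [terminal]
30. n18.wid = false  [terminal]
31. n15.live = "zvz"  ["z" ++ S.mk]
32. n15.idx = "xvz"  ["x" ++ S.mk]
33. n14.mk = 7  [A.hot - 1]
34. n14.lab = 3  [A.hot - 5]
35. n10.ok = 13  [A.lab + 10]
36. n10.env = true  [A.lab == 3]
37. n19.depth = 23  [E₀.ok + C.lab - 19]
38. n20.ok = true  [terminal]
39. n21.key = -8  [-8]
40. n21.pre = -8  [E.depth * -2 + 38]
41. n22.mk = true  [D₀.pre > -9]
42. n23.depth = 3  [terminal]
43. n22.lab = -2  [-2]
44. n22.sig = "rk"  ["rk"]
45. n24.key = 9  [len(C.sig) + 7]
46. n24.pre = 25  [25]
47. n25.off = true  [terminal]
48. n24.depth = 10  [D.key + 1]
49. n21.depth = 13  [D₀.key + D₁.depth + 11]
50. n19.ok = 13  [E.depth - 10]
51. n19.env = false  [E.depth == D.depth]
52. n0.live = "wzr"  ["w" ++ S.mk]
53. n0.idx = "zryqr"  [S.mk ++ C.sig]

-8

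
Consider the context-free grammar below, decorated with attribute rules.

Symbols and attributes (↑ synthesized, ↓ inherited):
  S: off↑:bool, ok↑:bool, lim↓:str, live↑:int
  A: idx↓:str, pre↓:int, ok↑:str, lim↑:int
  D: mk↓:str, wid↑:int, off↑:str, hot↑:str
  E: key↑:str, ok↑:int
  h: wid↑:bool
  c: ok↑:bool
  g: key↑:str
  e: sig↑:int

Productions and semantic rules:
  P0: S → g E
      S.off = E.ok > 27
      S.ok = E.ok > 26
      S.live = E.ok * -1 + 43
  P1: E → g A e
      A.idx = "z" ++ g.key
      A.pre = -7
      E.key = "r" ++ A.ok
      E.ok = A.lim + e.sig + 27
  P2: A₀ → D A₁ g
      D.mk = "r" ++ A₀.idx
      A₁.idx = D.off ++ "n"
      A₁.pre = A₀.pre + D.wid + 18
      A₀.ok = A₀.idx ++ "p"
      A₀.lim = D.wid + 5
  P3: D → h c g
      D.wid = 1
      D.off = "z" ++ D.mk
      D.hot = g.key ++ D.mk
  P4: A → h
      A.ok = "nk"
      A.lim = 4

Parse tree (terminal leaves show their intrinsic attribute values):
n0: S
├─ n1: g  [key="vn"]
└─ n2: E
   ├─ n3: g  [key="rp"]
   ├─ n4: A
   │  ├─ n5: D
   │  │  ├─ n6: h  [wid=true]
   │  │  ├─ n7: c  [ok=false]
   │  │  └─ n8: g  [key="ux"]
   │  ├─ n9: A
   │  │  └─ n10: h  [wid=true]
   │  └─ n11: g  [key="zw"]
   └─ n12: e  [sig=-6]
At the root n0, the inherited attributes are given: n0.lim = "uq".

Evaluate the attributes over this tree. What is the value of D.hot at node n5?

1. n0.lim = "uq"  [given at root]
2. n1.key = "vn"  [terminal]
3. n3.key = "rp"  [terminal]
4. n4.idx = "zrp"  ["z" ++ g.key]
5. n4.pre = -7  [-7]
6. n5.mk = "rzrp"  ["r" ++ A₀.idx]
7. n6.wid = true  [terminal]
8. n7.ok = false  [terminal]
9. n8.key = "ux"  [terminal]
10. n5.wid = 1  [1]
11. n5.off = "zrzrp"  ["z" ++ D.mk]
12. n5.hot = "uxrzrp"  [g.key ++ D.mk]
13. n9.idx = "zrzrpn"  [D.off ++ "n"]
14. n9.pre = 12  [A₀.pre + D.wid + 18]
15. n10.wid = true  [terminal]
16. n9.ok = "nk"  ["nk"]
17. n9.lim = 4  [4]
18. n11.key = "zw"  [terminal]
19. n4.ok = "zrpp"  [A₀.idx ++ "p"]
20. n4.lim = 6  [D.wid + 5]
21. n12.sig = -6  [terminal]
22. n2.key = "rzrpp"  ["r" ++ A.ok]
23. n2.ok = 27  [A.lim + e.sig + 27]
24. n0.off = false  [E.ok > 27]
25. n0.ok = true  [E.ok > 26]
26. n0.live = 16  [E.ok * -1 + 43]

"uxrzrp"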